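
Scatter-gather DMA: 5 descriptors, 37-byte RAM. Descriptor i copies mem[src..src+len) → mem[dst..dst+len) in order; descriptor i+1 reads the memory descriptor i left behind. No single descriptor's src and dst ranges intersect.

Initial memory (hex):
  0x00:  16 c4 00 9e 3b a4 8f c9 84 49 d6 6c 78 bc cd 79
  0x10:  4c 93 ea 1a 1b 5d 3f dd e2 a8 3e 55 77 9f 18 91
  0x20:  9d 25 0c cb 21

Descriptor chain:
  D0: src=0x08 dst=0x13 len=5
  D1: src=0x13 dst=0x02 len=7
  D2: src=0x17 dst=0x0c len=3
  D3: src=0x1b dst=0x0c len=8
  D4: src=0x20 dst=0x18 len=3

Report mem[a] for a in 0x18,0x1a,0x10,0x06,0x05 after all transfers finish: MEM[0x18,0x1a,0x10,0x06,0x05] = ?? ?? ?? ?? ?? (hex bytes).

  after D0: wrote 5B at 0x13 = 8449d66c78
  after D1: wrote 7B at 0x02 = 8449d66c78e2a8
  after D2: wrote 3B at 0x0c = 78e2a8
  after D3: wrote 8B at 0x0c = 55779f18919d250c
  after D4: wrote 3B at 0x18 = 9d250c
query mem[0x18]=0x9d, mem[0x1a]=0x0c, mem[0x10]=0x91, mem[0x06]=0x78, mem[0x05]=0x6c

MEM[0x18,0x1a,0x10,0x06,0x05] = 9d 0c 91 78 6c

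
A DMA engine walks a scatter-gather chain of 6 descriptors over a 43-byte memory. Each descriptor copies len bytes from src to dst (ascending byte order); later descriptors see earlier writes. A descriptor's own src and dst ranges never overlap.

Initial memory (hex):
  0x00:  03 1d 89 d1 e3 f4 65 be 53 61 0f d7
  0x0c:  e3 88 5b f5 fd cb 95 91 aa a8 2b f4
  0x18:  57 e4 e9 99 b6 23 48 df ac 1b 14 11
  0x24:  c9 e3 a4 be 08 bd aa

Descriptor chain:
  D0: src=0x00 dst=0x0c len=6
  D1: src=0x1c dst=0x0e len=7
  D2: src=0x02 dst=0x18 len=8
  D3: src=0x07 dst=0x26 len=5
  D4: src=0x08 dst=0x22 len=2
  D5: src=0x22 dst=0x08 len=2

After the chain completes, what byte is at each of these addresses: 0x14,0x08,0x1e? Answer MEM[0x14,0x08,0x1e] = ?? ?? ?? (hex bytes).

MEM[0x14,0x08,0x1e] = 14 53 53

D0: mem[0x0c..0x11] <- [03 1d 89 d1 e3 f4]
D1: mem[0x0e..0x14] <- [b6 23 48 df ac 1b 14]
D2: mem[0x18..0x1f] <- [89 d1 e3 f4 65 be 53 61]
D3: mem[0x26..0x2a] <- [be 53 61 0f d7]
D4: mem[0x22..0x23] <- [53 61]
D5: mem[0x08..0x09] <- [53 61]
query mem[0x14]=0x14, mem[0x08]=0x53, mem[0x1e]=0x53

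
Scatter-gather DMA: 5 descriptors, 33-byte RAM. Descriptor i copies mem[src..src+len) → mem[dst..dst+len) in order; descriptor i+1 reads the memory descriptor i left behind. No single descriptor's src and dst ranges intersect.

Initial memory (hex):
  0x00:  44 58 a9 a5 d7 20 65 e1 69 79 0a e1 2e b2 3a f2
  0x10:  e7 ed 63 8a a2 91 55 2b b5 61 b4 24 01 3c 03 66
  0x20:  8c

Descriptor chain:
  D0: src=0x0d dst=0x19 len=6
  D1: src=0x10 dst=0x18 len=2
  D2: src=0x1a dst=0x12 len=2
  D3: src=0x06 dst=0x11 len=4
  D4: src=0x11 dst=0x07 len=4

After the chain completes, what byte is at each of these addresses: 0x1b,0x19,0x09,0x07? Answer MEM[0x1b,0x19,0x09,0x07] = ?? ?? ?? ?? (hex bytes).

#0 dst[0x19+6] := {0xb2,0x3a,0xf2,0xe7,0xed,0x63}
#1 dst[0x18+2] := {0xe7,0xed}
#2 dst[0x12+2] := {0x3a,0xf2}
#3 dst[0x11+4] := {0x65,0xe1,0x69,0x79}
#4 dst[0x07+4] := {0x65,0xe1,0x69,0x79}
query mem[0x1b]=0xf2, mem[0x19]=0xed, mem[0x09]=0x69, mem[0x07]=0x65

MEM[0x1b,0x19,0x09,0x07] = f2 ed 69 65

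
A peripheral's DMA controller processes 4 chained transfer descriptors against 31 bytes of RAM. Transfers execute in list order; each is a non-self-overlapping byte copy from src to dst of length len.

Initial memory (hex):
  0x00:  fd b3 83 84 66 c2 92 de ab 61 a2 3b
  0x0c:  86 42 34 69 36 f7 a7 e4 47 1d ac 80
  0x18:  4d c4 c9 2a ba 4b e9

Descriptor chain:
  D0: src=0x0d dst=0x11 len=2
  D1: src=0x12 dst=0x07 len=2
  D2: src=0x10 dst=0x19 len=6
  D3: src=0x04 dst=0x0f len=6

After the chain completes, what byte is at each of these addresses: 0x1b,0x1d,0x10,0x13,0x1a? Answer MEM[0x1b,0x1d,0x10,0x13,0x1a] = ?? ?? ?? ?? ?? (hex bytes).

  after D0: wrote 2B at 0x11 = 4234
  after D1: wrote 2B at 0x07 = 34e4
  after D2: wrote 6B at 0x19 = 364234e4471d
  after D3: wrote 6B at 0x0f = 66c29234e461
query mem[0x1b]=0x34, mem[0x1d]=0x47, mem[0x10]=0xc2, mem[0x13]=0xe4, mem[0x1a]=0x42

MEM[0x1b,0x1d,0x10,0x13,0x1a] = 34 47 c2 e4 42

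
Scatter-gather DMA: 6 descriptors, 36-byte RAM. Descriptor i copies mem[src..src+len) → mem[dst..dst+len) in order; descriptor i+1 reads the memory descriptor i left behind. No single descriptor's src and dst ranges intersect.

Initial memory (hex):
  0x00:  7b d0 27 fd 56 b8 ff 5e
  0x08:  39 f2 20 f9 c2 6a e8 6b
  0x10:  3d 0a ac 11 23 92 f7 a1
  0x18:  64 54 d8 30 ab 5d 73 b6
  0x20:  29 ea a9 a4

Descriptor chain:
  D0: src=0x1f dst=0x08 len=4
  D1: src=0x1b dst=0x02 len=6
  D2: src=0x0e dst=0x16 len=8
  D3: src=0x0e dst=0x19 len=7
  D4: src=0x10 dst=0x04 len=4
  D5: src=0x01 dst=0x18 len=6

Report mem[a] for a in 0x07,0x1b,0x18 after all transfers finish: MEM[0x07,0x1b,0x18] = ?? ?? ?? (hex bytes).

MEM[0x07,0x1b,0x18] = 11 3d d0

D0: mem[0x08..0x0b] <- [b6 29 ea a9]
D1: mem[0x02..0x07] <- [30 ab 5d 73 b6 29]
D2: mem[0x16..0x1d] <- [e8 6b 3d 0a ac 11 23 92]
D3: mem[0x19..0x1f] <- [e8 6b 3d 0a ac 11 23]
D4: mem[0x04..0x07] <- [3d 0a ac 11]
D5: mem[0x18..0x1d] <- [d0 30 ab 3d 0a ac]
query mem[0x07]=0x11, mem[0x1b]=0x3d, mem[0x18]=0xd0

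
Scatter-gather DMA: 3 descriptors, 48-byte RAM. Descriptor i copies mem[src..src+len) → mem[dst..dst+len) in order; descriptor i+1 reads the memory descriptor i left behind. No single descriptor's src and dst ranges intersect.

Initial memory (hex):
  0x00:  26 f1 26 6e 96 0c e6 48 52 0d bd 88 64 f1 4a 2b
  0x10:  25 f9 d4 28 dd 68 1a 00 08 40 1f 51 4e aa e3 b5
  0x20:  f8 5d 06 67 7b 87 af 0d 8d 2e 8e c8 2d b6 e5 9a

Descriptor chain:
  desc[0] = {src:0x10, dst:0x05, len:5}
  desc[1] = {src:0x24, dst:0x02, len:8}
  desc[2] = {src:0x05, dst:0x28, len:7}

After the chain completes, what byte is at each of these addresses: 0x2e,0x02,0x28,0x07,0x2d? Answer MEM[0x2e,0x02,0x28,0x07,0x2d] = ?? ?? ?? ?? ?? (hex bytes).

[0] 0x10->0x05 len=5 : 25 f9 d4 28 dd
[1] 0x24->0x02 len=8 : 7b 87 af 0d 8d 2e 8e c8
[2] 0x05->0x28 len=7 : 0d 8d 2e 8e c8 bd 88
query mem[0x2e]=0x88, mem[0x02]=0x7b, mem[0x28]=0x0d, mem[0x07]=0x2e, mem[0x2d]=0xbd

MEM[0x2e,0x02,0x28,0x07,0x2d] = 88 7b 0d 2e bd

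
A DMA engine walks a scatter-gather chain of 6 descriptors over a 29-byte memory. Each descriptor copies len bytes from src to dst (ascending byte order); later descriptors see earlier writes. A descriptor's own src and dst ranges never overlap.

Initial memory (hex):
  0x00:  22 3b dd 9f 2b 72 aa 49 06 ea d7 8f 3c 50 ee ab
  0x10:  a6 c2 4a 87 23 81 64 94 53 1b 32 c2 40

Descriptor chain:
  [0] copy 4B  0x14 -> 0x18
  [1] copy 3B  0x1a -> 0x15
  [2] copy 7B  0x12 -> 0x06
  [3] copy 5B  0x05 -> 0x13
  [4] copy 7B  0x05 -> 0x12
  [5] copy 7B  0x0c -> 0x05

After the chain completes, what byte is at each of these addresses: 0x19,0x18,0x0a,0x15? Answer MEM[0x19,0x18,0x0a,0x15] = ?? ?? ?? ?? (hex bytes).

MEM[0x19,0x18,0x0a,0x15] = 81 40 c2 23

D0: mem[0x18..0x1b] <- [23 81 64 94]
D1: mem[0x15..0x17] <- [64 94 40]
D2: mem[0x06..0x0c] <- [4a 87 23 64 94 40 23]
D3: mem[0x13..0x17] <- [72 4a 87 23 64]
D4: mem[0x12..0x18] <- [72 4a 87 23 64 94 40]
D5: mem[0x05..0x0b] <- [23 50 ee ab a6 c2 72]
query mem[0x19]=0x81, mem[0x18]=0x40, mem[0x0a]=0xc2, mem[0x15]=0x23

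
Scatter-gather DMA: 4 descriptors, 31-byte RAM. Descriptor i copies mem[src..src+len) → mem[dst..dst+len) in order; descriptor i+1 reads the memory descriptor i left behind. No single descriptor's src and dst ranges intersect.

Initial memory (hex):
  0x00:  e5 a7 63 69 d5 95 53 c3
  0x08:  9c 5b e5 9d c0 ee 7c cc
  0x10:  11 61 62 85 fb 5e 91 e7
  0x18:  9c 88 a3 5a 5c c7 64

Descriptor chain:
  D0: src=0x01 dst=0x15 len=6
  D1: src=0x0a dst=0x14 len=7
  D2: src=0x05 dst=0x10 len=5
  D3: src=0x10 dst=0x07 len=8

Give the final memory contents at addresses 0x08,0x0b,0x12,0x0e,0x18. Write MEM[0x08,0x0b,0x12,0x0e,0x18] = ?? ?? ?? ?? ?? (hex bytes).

MEM[0x08,0x0b,0x12,0x0e,0x18] = 53 5b c3 ee 7c

#0 dst[0x15+6] := {0xa7,0x63,0x69,0xd5,0x95,0x53}
#1 dst[0x14+7] := {0xe5,0x9d,0xc0,0xee,0x7c,0xcc,0x11}
#2 dst[0x10+5] := {0x95,0x53,0xc3,0x9c,0x5b}
#3 dst[0x07+8] := {0x95,0x53,0xc3,0x9c,0x5b,0x9d,0xc0,0xee}
query mem[0x08]=0x53, mem[0x0b]=0x5b, mem[0x12]=0xc3, mem[0x0e]=0xee, mem[0x18]=0x7c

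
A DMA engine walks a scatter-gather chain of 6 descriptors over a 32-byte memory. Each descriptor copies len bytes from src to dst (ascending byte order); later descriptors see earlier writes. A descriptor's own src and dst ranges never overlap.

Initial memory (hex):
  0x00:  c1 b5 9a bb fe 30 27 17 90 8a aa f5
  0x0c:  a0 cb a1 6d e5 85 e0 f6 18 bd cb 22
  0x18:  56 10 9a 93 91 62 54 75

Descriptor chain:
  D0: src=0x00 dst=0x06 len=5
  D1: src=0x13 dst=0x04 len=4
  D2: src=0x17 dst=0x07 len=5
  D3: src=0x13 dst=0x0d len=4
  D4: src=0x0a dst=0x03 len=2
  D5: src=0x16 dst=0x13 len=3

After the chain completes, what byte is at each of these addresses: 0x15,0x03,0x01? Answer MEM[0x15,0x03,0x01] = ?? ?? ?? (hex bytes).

D0: mem[0x06..0x0a] <- [c1 b5 9a bb fe]
D1: mem[0x04..0x07] <- [f6 18 bd cb]
D2: mem[0x07..0x0b] <- [22 56 10 9a 93]
D3: mem[0x0d..0x10] <- [f6 18 bd cb]
D4: mem[0x03..0x04] <- [9a 93]
D5: mem[0x13..0x15] <- [cb 22 56]
query mem[0x15]=0x56, mem[0x03]=0x9a, mem[0x01]=0xb5

MEM[0x15,0x03,0x01] = 56 9a b5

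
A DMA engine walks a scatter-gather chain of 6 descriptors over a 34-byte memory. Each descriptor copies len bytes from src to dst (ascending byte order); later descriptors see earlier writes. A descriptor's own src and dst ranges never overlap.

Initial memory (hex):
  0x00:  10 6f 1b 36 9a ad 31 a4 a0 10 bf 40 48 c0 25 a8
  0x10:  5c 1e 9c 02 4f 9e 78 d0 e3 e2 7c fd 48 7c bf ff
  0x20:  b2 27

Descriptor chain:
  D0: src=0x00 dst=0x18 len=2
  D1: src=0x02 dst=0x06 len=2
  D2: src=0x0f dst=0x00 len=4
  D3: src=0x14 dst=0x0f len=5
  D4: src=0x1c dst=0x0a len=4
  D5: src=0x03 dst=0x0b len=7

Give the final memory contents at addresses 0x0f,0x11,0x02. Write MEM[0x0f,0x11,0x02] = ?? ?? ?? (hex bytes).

MEM[0x0f,0x11,0x02] = 36 10 1e

D0: mem[0x18..0x19] <- [10 6f]
D1: mem[0x06..0x07] <- [1b 36]
D2: mem[0x00..0x03] <- [a8 5c 1e 9c]
D3: mem[0x0f..0x13] <- [4f 9e 78 d0 10]
D4: mem[0x0a..0x0d] <- [48 7c bf ff]
D5: mem[0x0b..0x11] <- [9c 9a ad 1b 36 a0 10]
query mem[0x0f]=0x36, mem[0x11]=0x10, mem[0x02]=0x1e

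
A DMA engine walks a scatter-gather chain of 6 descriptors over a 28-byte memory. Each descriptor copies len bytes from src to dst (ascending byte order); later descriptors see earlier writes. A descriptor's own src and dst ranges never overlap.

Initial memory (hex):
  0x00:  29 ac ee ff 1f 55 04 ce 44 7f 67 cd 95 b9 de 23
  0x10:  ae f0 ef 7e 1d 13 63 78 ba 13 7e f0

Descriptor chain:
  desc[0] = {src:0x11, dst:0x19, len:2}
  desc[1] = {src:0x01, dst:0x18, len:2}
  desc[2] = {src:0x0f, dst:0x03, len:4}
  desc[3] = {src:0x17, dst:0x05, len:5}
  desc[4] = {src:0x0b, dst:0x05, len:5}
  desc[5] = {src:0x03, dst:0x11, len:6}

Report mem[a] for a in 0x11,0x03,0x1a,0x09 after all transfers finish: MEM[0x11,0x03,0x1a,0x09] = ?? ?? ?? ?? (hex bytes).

MEM[0x11,0x03,0x1a,0x09] = 23 23 ef 23

D0: mem[0x19..0x1a] <- [f0 ef]
D1: mem[0x18..0x19] <- [ac ee]
D2: mem[0x03..0x06] <- [23 ae f0 ef]
D3: mem[0x05..0x09] <- [78 ac ee ef f0]
D4: mem[0x05..0x09] <- [cd 95 b9 de 23]
D5: mem[0x11..0x16] <- [23 ae cd 95 b9 de]
query mem[0x11]=0x23, mem[0x03]=0x23, mem[0x1a]=0xef, mem[0x09]=0x23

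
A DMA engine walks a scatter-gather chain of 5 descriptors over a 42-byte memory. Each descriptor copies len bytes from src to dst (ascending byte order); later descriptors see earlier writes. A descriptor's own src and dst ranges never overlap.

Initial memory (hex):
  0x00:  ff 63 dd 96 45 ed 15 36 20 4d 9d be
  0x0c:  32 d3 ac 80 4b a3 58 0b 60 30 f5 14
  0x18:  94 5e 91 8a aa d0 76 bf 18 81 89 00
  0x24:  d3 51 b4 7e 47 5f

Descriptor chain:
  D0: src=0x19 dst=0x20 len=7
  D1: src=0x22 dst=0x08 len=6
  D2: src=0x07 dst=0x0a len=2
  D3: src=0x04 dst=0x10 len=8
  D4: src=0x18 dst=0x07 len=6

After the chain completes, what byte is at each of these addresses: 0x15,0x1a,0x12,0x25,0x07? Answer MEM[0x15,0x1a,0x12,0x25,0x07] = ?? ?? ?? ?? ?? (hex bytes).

MEM[0x15,0x1a,0x12,0x25,0x07] = aa 91 15 76 94

D0: mem[0x20..0x26] <- [5e 91 8a aa d0 76 bf]
D1: mem[0x08..0x0d] <- [8a aa d0 76 bf 7e]
D2: mem[0x0a..0x0b] <- [36 8a]
D3: mem[0x10..0x17] <- [45 ed 15 36 8a aa 36 8a]
D4: mem[0x07..0x0c] <- [94 5e 91 8a aa d0]
query mem[0x15]=0xaa, mem[0x1a]=0x91, mem[0x12]=0x15, mem[0x25]=0x76, mem[0x07]=0x94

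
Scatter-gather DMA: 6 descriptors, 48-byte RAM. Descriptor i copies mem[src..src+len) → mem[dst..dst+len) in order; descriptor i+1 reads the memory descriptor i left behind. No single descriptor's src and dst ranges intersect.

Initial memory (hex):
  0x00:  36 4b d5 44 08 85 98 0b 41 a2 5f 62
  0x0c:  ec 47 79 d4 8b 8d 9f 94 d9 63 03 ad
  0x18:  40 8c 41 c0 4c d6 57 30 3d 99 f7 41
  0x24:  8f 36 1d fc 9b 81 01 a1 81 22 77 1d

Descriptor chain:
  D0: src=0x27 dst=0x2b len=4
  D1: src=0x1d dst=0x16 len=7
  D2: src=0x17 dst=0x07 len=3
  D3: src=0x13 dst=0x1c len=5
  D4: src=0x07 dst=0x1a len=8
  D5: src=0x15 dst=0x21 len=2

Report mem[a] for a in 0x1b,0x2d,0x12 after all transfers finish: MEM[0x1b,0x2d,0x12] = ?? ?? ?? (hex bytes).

MEM[0x1b,0x2d,0x12] = 30 81 9f

#0 dst[0x2b+4] := {0xfc,0x9b,0x81,0x01}
#1 dst[0x16+7] := {0xd6,0x57,0x30,0x3d,0x99,0xf7,0x41}
#2 dst[0x07+3] := {0x57,0x30,0x3d}
#3 dst[0x1c+5] := {0x94,0xd9,0x63,0xd6,0x57}
#4 dst[0x1a+8] := {0x57,0x30,0x3d,0x5f,0x62,0xec,0x47,0x79}
#5 dst[0x21+2] := {0x63,0xd6}
query mem[0x1b]=0x30, mem[0x2d]=0x81, mem[0x12]=0x9f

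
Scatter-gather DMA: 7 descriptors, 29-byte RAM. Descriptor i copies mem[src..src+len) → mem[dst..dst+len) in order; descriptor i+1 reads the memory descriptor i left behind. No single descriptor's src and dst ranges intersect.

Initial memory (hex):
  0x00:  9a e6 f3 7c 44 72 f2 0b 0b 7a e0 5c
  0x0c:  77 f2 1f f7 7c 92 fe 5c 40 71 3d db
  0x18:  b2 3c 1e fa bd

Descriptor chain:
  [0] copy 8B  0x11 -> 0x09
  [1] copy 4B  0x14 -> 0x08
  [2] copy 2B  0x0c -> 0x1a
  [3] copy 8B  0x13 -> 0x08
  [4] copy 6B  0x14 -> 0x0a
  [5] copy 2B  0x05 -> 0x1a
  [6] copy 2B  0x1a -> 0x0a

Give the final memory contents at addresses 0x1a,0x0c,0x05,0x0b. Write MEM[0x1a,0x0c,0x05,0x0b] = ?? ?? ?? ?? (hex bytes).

[0] 0x11->0x09 len=8 : 92 fe 5c 40 71 3d db b2
[1] 0x14->0x08 len=4 : 40 71 3d db
[2] 0x0c->0x1a len=2 : 40 71
[3] 0x13->0x08 len=8 : 5c 40 71 3d db b2 3c 40
[4] 0x14->0x0a len=6 : 40 71 3d db b2 3c
[5] 0x05->0x1a len=2 : 72 f2
[6] 0x1a->0x0a len=2 : 72 f2
query mem[0x1a]=0x72, mem[0x0c]=0x3d, mem[0x05]=0x72, mem[0x0b]=0xf2

MEM[0x1a,0x0c,0x05,0x0b] = 72 3d 72 f2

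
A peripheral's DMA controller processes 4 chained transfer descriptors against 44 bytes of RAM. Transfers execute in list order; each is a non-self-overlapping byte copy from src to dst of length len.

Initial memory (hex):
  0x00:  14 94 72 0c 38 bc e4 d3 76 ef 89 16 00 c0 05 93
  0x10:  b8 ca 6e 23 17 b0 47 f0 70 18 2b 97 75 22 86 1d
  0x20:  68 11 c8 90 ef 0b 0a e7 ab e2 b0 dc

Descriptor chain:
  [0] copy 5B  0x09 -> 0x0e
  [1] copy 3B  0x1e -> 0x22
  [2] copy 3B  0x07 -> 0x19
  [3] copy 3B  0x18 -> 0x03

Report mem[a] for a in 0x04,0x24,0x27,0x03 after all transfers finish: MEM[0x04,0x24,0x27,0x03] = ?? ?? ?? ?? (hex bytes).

  after D0: wrote 5B at 0x0e = ef891600c0
  after D1: wrote 3B at 0x22 = 861d68
  after D2: wrote 3B at 0x19 = d376ef
  after D3: wrote 3B at 0x03 = 70d376
query mem[0x04]=0xd3, mem[0x24]=0x68, mem[0x27]=0xe7, mem[0x03]=0x70

MEM[0x04,0x24,0x27,0x03] = d3 68 e7 70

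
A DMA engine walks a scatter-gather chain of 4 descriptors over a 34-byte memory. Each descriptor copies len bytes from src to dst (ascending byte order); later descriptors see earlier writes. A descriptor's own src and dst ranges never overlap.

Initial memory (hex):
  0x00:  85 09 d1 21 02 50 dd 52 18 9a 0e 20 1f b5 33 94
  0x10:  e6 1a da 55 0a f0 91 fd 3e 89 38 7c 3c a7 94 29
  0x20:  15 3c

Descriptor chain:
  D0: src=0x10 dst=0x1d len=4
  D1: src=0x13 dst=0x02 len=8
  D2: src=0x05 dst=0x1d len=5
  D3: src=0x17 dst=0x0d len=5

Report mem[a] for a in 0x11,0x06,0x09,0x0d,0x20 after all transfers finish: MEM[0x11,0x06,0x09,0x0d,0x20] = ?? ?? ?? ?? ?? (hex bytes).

#0 dst[0x1d+4] := {0xe6,0x1a,0xda,0x55}
#1 dst[0x02+8] := {0x55,0x0a,0xf0,0x91,0xfd,0x3e,0x89,0x38}
#2 dst[0x1d+5] := {0x91,0xfd,0x3e,0x89,0x38}
#3 dst[0x0d+5] := {0xfd,0x3e,0x89,0x38,0x7c}
query mem[0x11]=0x7c, mem[0x06]=0xfd, mem[0x09]=0x38, mem[0x0d]=0xfd, mem[0x20]=0x89

MEM[0x11,0x06,0x09,0x0d,0x20] = 7c fd 38 fd 89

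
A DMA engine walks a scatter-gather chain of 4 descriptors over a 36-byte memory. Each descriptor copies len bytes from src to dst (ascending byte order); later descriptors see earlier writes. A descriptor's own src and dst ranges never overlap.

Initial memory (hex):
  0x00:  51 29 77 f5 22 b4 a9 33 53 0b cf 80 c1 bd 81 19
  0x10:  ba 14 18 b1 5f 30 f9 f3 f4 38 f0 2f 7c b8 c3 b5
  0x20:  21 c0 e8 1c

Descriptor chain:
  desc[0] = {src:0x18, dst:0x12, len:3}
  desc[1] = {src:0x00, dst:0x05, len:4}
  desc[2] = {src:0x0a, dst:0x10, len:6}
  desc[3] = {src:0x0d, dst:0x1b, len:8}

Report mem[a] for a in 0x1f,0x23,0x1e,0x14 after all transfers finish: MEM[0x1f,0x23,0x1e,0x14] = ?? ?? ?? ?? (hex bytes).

MEM[0x1f,0x23,0x1e,0x14] = 80 1c cf 81

D0: mem[0x12..0x14] <- [f4 38 f0]
D1: mem[0x05..0x08] <- [51 29 77 f5]
D2: mem[0x10..0x15] <- [cf 80 c1 bd 81 19]
D3: mem[0x1b..0x22] <- [bd 81 19 cf 80 c1 bd 81]
query mem[0x1f]=0x80, mem[0x23]=0x1c, mem[0x1e]=0xcf, mem[0x14]=0x81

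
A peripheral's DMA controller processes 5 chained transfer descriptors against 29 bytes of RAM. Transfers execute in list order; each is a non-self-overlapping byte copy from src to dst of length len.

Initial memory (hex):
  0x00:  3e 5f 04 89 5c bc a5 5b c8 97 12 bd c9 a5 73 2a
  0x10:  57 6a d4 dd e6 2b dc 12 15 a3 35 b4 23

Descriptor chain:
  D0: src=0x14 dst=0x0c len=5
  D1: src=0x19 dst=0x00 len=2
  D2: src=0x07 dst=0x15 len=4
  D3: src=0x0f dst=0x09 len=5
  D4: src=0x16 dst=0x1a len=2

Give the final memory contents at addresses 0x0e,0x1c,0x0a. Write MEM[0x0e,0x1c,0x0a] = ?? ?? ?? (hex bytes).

MEM[0x0e,0x1c,0x0a] = dc 23 15

#0 dst[0x0c+5] := {0xe6,0x2b,0xdc,0x12,0x15}
#1 dst[0x00+2] := {0xa3,0x35}
#2 dst[0x15+4] := {0x5b,0xc8,0x97,0x12}
#3 dst[0x09+5] := {0x12,0x15,0x6a,0xd4,0xdd}
#4 dst[0x1a+2] := {0xc8,0x97}
query mem[0x0e]=0xdc, mem[0x1c]=0x23, mem[0x0a]=0x15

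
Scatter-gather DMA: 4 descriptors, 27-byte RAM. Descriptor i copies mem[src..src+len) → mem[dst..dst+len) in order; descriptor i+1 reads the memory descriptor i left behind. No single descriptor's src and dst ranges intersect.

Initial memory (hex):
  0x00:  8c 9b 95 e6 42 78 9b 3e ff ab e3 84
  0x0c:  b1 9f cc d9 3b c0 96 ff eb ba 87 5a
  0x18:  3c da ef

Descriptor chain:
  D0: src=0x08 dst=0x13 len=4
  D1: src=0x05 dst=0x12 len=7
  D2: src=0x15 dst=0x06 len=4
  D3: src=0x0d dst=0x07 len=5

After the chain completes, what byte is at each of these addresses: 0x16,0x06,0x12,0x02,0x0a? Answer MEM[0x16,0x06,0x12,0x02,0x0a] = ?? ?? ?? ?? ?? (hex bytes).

D0: mem[0x13..0x16] <- [ff ab e3 84]
D1: mem[0x12..0x18] <- [78 9b 3e ff ab e3 84]
D2: mem[0x06..0x09] <- [ff ab e3 84]
D3: mem[0x07..0x0b] <- [9f cc d9 3b c0]
query mem[0x16]=0xab, mem[0x06]=0xff, mem[0x12]=0x78, mem[0x02]=0x95, mem[0x0a]=0x3b

MEM[0x16,0x06,0x12,0x02,0x0a] = ab ff 78 95 3b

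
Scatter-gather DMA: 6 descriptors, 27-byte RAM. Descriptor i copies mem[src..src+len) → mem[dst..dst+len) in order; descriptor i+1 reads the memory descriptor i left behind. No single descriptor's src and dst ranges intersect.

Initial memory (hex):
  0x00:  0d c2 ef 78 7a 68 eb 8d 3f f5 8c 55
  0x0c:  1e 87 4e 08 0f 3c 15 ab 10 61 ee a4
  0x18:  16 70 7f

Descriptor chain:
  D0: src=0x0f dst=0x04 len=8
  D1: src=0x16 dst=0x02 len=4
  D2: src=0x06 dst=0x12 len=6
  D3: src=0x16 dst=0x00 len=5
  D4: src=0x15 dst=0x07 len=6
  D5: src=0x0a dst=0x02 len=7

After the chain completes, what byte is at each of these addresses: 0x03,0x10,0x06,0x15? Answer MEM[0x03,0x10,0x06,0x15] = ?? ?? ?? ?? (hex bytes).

MEM[0x03,0x10,0x06,0x15] = 70 0f 4e 10

D0: mem[0x04..0x0b] <- [08 0f 3c 15 ab 10 61 ee]
D1: mem[0x02..0x05] <- [ee a4 16 70]
D2: mem[0x12..0x17] <- [3c 15 ab 10 61 ee]
D3: mem[0x00..0x04] <- [61 ee 16 70 7f]
D4: mem[0x07..0x0c] <- [10 61 ee 16 70 7f]
D5: mem[0x02..0x08] <- [16 70 7f 87 4e 08 0f]
query mem[0x03]=0x70, mem[0x10]=0x0f, mem[0x06]=0x4e, mem[0x15]=0x10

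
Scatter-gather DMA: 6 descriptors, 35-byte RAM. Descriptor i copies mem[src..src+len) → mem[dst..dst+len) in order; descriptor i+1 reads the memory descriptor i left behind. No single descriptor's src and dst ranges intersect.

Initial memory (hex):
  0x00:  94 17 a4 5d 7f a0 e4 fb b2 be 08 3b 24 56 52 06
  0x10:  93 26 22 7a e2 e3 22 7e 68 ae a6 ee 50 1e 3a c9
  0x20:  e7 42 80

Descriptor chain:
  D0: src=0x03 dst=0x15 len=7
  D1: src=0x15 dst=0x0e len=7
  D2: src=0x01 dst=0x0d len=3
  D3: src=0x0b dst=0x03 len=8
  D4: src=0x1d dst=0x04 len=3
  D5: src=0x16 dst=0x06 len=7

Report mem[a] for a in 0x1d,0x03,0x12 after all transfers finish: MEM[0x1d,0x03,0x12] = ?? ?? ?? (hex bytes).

D0: mem[0x15..0x1b] <- [5d 7f a0 e4 fb b2 be]
D1: mem[0x0e..0x14] <- [5d 7f a0 e4 fb b2 be]
D2: mem[0x0d..0x0f] <- [17 a4 5d]
D3: mem[0x03..0x0a] <- [3b 24 17 a4 5d a0 e4 fb]
D4: mem[0x04..0x06] <- [1e 3a c9]
D5: mem[0x06..0x0c] <- [7f a0 e4 fb b2 be 50]
query mem[0x1d]=0x1e, mem[0x03]=0x3b, mem[0x12]=0xfb

MEM[0x1d,0x03,0x12] = 1e 3b fb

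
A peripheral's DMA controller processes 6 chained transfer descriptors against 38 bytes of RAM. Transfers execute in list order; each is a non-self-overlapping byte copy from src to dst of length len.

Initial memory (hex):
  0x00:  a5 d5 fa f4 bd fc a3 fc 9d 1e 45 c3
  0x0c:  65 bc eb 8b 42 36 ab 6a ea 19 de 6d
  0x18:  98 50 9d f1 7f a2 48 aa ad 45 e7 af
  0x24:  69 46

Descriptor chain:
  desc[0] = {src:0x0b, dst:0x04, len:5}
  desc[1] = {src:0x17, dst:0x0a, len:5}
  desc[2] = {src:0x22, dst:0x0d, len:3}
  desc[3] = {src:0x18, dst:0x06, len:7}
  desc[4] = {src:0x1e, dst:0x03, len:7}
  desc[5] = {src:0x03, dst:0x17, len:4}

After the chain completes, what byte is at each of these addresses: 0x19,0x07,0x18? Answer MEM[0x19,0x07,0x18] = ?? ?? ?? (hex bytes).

#0 dst[0x04+5] := {0xc3,0x65,0xbc,0xeb,0x8b}
#1 dst[0x0a+5] := {0x6d,0x98,0x50,0x9d,0xf1}
#2 dst[0x0d+3] := {0xe7,0xaf,0x69}
#3 dst[0x06+7] := {0x98,0x50,0x9d,0xf1,0x7f,0xa2,0x48}
#4 dst[0x03+7] := {0x48,0xaa,0xad,0x45,0xe7,0xaf,0x69}
#5 dst[0x17+4] := {0x48,0xaa,0xad,0x45}
query mem[0x19]=0xad, mem[0x07]=0xe7, mem[0x18]=0xaa

MEM[0x19,0x07,0x18] = ad e7 aa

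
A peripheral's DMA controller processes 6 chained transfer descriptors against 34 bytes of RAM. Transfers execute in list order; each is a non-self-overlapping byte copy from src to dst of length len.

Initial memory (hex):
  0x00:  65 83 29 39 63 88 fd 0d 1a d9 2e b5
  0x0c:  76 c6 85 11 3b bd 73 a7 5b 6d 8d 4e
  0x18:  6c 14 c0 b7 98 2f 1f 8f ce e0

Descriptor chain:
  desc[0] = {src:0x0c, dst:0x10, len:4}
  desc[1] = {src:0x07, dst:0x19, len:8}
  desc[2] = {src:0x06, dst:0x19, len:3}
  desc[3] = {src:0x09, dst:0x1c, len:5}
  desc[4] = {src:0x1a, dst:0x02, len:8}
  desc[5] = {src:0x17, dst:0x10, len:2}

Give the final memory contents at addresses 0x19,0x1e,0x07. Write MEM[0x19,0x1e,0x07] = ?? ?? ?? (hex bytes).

D0: mem[0x10..0x13] <- [76 c6 85 11]
D1: mem[0x19..0x20] <- [0d 1a d9 2e b5 76 c6 85]
D2: mem[0x19..0x1b] <- [fd 0d 1a]
D3: mem[0x1c..0x20] <- [d9 2e b5 76 c6]
D4: mem[0x02..0x09] <- [0d 1a d9 2e b5 76 c6 e0]
D5: mem[0x10..0x11] <- [4e 6c]
query mem[0x19]=0xfd, mem[0x1e]=0xb5, mem[0x07]=0x76

MEM[0x19,0x1e,0x07] = fd b5 76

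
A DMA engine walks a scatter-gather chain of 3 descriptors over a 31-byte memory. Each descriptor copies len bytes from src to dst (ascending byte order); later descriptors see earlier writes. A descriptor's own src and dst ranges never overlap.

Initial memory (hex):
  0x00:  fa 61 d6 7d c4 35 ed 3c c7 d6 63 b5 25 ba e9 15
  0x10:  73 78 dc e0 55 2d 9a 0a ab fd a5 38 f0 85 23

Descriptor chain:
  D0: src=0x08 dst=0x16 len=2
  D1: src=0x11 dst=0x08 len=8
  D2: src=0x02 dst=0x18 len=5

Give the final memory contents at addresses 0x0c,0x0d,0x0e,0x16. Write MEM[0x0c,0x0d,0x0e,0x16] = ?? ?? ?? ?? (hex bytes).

MEM[0x0c,0x0d,0x0e,0x16] = 2d c7 d6 c7

[0] 0x08->0x16 len=2 : c7 d6
[1] 0x11->0x08 len=8 : 78 dc e0 55 2d c7 d6 ab
[2] 0x02->0x18 len=5 : d6 7d c4 35 ed
query mem[0x0c]=0x2d, mem[0x0d]=0xc7, mem[0x0e]=0xd6, mem[0x16]=0xc7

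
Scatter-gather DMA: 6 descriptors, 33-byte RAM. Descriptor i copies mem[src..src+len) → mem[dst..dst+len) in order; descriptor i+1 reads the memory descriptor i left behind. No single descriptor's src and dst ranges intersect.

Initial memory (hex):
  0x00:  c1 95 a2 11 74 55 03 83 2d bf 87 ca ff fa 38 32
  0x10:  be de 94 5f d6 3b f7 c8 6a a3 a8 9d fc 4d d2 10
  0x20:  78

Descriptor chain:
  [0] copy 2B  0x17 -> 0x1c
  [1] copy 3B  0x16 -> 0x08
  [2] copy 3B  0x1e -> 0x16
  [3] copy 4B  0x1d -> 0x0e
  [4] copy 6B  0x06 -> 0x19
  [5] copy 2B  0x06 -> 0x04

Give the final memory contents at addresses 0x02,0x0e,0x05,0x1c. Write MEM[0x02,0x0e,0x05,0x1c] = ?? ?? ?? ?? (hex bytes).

MEM[0x02,0x0e,0x05,0x1c] = a2 6a 83 c8

[0] 0x17->0x1c len=2 : c8 6a
[1] 0x16->0x08 len=3 : f7 c8 6a
[2] 0x1e->0x16 len=3 : d2 10 78
[3] 0x1d->0x0e len=4 : 6a d2 10 78
[4] 0x06->0x19 len=6 : 03 83 f7 c8 6a ca
[5] 0x06->0x04 len=2 : 03 83
query mem[0x02]=0xa2, mem[0x0e]=0x6a, mem[0x05]=0x83, mem[0x1c]=0xc8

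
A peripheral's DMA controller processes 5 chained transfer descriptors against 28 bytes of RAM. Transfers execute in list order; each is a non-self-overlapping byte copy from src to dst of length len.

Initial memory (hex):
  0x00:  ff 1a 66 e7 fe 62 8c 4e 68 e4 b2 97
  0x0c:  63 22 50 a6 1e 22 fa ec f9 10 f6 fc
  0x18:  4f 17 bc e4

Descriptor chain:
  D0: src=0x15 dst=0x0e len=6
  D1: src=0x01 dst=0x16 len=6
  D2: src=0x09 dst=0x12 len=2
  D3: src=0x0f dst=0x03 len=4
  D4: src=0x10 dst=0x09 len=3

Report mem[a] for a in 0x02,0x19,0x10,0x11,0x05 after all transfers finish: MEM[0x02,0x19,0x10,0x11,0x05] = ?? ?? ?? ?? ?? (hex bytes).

  after D0: wrote 6B at 0x0e = 10f6fc4f17bc
  after D1: wrote 6B at 0x16 = 1a66e7fe628c
  after D2: wrote 2B at 0x12 = e4b2
  after D3: wrote 4B at 0x03 = f6fc4fe4
  after D4: wrote 3B at 0x09 = fc4fe4
query mem[0x02]=0x66, mem[0x19]=0xfe, mem[0x10]=0xfc, mem[0x11]=0x4f, mem[0x05]=0x4f

MEM[0x02,0x19,0x10,0x11,0x05] = 66 fe fc 4f 4f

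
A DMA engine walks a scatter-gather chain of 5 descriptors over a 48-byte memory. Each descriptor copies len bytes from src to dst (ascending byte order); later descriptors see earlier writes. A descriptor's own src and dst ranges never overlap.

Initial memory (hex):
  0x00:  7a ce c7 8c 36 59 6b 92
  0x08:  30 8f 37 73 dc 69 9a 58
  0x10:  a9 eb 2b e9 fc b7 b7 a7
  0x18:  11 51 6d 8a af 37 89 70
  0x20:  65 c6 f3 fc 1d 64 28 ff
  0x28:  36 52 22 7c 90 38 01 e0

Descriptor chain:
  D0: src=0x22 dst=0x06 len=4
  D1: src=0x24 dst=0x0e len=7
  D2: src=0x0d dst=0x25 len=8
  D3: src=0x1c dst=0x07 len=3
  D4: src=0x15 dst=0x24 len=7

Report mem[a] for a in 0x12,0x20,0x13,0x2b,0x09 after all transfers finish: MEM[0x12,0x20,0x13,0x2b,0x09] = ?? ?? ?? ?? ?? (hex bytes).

MEM[0x12,0x20,0x13,0x2b,0x09] = 36 65 52 52 89

[0] 0x22->0x06 len=4 : f3 fc 1d 64
[1] 0x24->0x0e len=7 : 1d 64 28 ff 36 52 22
[2] 0x0d->0x25 len=8 : 69 1d 64 28 ff 36 52 22
[3] 0x1c->0x07 len=3 : af 37 89
[4] 0x15->0x24 len=7 : b7 b7 a7 11 51 6d 8a
query mem[0x12]=0x36, mem[0x20]=0x65, mem[0x13]=0x52, mem[0x2b]=0x52, mem[0x09]=0x89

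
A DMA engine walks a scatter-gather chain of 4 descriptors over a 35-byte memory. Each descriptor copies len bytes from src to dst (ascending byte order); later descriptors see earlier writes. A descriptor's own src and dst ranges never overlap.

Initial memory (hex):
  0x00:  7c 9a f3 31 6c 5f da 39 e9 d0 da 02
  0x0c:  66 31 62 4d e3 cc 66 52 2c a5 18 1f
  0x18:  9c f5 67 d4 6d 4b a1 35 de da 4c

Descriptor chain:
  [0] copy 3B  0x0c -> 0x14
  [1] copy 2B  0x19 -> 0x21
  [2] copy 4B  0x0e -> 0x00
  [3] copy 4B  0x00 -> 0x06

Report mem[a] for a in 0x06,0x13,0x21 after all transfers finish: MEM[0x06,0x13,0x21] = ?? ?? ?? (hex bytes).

  after D0: wrote 3B at 0x14 = 663162
  after D1: wrote 2B at 0x21 = f567
  after D2: wrote 4B at 0x00 = 624de3cc
  after D3: wrote 4B at 0x06 = 624de3cc
query mem[0x06]=0x62, mem[0x13]=0x52, mem[0x21]=0xf5

MEM[0x06,0x13,0x21] = 62 52 f5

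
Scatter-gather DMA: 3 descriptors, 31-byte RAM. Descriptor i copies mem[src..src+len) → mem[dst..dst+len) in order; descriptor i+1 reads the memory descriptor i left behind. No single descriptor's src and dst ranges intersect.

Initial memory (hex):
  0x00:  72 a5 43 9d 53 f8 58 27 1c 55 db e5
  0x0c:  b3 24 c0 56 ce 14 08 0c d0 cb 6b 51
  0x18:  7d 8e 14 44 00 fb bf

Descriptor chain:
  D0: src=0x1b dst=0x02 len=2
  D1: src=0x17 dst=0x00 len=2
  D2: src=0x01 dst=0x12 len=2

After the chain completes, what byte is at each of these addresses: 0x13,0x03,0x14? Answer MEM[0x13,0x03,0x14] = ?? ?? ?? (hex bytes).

[0] 0x1b->0x02 len=2 : 44 00
[1] 0x17->0x00 len=2 : 51 7d
[2] 0x01->0x12 len=2 : 7d 44
query mem[0x13]=0x44, mem[0x03]=0x00, mem[0x14]=0xd0

MEM[0x13,0x03,0x14] = 44 00 d0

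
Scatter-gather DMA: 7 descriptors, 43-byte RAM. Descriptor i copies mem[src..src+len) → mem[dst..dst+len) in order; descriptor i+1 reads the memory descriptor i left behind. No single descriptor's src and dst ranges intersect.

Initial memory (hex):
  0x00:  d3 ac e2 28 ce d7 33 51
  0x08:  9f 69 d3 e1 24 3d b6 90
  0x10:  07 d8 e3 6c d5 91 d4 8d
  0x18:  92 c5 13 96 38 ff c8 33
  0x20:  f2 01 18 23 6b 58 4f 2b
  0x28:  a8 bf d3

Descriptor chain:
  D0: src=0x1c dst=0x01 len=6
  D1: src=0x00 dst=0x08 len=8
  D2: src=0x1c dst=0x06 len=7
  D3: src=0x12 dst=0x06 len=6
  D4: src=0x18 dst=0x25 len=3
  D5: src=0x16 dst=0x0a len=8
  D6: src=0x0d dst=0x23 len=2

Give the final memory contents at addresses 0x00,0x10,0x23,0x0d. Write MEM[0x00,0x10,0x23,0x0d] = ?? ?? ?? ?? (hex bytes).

[0] 0x1c->0x01 len=6 : 38 ff c8 33 f2 01
[1] 0x00->0x08 len=8 : d3 38 ff c8 33 f2 01 51
[2] 0x1c->0x06 len=7 : 38 ff c8 33 f2 01 18
[3] 0x12->0x06 len=6 : e3 6c d5 91 d4 8d
[4] 0x18->0x25 len=3 : 92 c5 13
[5] 0x16->0x0a len=8 : d4 8d 92 c5 13 96 38 ff
[6] 0x0d->0x23 len=2 : c5 13
query mem[0x00]=0xd3, mem[0x10]=0x38, mem[0x23]=0xc5, mem[0x0d]=0xc5

MEM[0x00,0x10,0x23,0x0d] = d3 38 c5 c5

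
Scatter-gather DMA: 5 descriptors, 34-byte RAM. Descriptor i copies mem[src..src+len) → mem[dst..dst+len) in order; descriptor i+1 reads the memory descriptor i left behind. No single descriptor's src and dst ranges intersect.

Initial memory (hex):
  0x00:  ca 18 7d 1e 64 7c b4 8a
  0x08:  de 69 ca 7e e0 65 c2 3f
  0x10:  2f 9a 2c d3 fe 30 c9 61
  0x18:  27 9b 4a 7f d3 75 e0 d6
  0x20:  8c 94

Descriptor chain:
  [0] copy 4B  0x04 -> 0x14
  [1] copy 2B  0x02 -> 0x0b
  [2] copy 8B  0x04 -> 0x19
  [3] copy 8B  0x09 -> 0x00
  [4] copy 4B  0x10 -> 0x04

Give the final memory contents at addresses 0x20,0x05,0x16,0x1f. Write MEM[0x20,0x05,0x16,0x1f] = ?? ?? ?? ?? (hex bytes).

MEM[0x20,0x05,0x16,0x1f] = 7d 9a b4 ca

D0: mem[0x14..0x17] <- [64 7c b4 8a]
D1: mem[0x0b..0x0c] <- [7d 1e]
D2: mem[0x19..0x20] <- [64 7c b4 8a de 69 ca 7d]
D3: mem[0x00..0x07] <- [69 ca 7d 1e 65 c2 3f 2f]
D4: mem[0x04..0x07] <- [2f 9a 2c d3]
query mem[0x20]=0x7d, mem[0x05]=0x9a, mem[0x16]=0xb4, mem[0x1f]=0xca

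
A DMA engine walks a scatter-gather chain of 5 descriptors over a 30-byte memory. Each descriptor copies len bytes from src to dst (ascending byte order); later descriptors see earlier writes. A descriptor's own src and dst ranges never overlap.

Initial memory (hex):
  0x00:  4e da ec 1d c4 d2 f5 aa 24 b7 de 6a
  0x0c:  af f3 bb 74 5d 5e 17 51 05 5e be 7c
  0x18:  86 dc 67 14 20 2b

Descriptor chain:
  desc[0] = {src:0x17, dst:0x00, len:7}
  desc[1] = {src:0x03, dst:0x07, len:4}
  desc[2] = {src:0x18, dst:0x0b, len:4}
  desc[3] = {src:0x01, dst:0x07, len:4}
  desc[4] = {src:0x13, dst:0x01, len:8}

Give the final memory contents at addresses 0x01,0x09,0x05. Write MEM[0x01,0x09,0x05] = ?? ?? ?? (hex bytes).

  after D0: wrote 7B at 0x00 = 7c86dc6714202b
  after D1: wrote 4B at 0x07 = 6714202b
  after D2: wrote 4B at 0x0b = 86dc6714
  after D3: wrote 4B at 0x07 = 86dc6714
  after D4: wrote 8B at 0x01 = 51055ebe7c86dc67
query mem[0x01]=0x51, mem[0x09]=0x67, mem[0x05]=0x7c

MEM[0x01,0x09,0x05] = 51 67 7c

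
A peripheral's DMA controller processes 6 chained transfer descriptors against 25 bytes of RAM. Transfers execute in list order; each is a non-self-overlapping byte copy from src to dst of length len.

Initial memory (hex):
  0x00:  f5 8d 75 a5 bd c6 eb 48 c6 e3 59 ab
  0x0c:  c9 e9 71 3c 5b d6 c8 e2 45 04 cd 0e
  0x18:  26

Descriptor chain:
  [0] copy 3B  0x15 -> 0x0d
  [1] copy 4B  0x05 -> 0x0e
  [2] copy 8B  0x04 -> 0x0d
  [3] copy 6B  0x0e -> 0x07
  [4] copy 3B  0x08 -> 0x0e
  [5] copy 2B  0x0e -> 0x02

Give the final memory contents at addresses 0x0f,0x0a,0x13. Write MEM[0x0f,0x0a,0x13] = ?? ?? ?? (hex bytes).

[0] 0x15->0x0d len=3 : 04 cd 0e
[1] 0x05->0x0e len=4 : c6 eb 48 c6
[2] 0x04->0x0d len=8 : bd c6 eb 48 c6 e3 59 ab
[3] 0x0e->0x07 len=6 : c6 eb 48 c6 e3 59
[4] 0x08->0x0e len=3 : eb 48 c6
[5] 0x0e->0x02 len=2 : eb 48
query mem[0x0f]=0x48, mem[0x0a]=0xc6, mem[0x13]=0x59

MEM[0x0f,0x0a,0x13] = 48 c6 59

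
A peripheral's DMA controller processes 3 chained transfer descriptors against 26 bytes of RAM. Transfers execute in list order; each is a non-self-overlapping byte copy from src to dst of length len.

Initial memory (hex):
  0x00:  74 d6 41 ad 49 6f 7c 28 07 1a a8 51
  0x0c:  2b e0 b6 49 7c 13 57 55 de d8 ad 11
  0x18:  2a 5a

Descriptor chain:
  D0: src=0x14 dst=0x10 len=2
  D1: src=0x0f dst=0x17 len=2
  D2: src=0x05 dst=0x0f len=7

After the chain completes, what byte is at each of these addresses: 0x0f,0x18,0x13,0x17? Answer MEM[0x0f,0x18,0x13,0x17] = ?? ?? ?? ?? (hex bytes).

#0 dst[0x10+2] := {0xde,0xd8}
#1 dst[0x17+2] := {0x49,0xde}
#2 dst[0x0f+7] := {0x6f,0x7c,0x28,0x07,0x1a,0xa8,0x51}
query mem[0x0f]=0x6f, mem[0x18]=0xde, mem[0x13]=0x1a, mem[0x17]=0x49

MEM[0x0f,0x18,0x13,0x17] = 6f de 1a 49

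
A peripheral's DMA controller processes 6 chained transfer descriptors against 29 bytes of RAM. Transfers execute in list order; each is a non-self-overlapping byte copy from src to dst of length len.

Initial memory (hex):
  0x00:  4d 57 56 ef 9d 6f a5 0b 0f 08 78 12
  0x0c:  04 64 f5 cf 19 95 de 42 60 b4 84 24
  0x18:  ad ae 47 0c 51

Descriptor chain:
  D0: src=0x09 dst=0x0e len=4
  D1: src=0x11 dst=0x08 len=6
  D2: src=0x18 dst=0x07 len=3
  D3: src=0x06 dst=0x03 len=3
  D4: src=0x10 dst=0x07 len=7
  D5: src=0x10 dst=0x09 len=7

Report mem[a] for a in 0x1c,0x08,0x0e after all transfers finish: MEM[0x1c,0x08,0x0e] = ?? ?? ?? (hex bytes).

[0] 0x09->0x0e len=4 : 08 78 12 04
[1] 0x11->0x08 len=6 : 04 de 42 60 b4 84
[2] 0x18->0x07 len=3 : ad ae 47
[3] 0x06->0x03 len=3 : a5 ad ae
[4] 0x10->0x07 len=7 : 12 04 de 42 60 b4 84
[5] 0x10->0x09 len=7 : 12 04 de 42 60 b4 84
query mem[0x1c]=0x51, mem[0x08]=0x04, mem[0x0e]=0xb4

MEM[0x1c,0x08,0x0e] = 51 04 b4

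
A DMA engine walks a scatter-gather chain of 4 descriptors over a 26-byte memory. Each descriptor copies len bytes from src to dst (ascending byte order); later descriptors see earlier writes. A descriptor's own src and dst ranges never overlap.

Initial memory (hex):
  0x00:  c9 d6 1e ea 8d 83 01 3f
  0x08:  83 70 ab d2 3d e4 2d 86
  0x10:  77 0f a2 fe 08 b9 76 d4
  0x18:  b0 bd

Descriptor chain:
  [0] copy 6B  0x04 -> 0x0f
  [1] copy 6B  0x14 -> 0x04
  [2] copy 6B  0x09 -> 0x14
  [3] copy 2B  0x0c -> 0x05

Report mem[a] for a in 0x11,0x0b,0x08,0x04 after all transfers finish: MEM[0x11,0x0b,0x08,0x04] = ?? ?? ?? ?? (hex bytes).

[0] 0x04->0x0f len=6 : 8d 83 01 3f 83 70
[1] 0x14->0x04 len=6 : 70 b9 76 d4 b0 bd
[2] 0x09->0x14 len=6 : bd ab d2 3d e4 2d
[3] 0x0c->0x05 len=2 : 3d e4
query mem[0x11]=0x01, mem[0x0b]=0xd2, mem[0x08]=0xb0, mem[0x04]=0x70

MEM[0x11,0x0b,0x08,0x04] = 01 d2 b0 70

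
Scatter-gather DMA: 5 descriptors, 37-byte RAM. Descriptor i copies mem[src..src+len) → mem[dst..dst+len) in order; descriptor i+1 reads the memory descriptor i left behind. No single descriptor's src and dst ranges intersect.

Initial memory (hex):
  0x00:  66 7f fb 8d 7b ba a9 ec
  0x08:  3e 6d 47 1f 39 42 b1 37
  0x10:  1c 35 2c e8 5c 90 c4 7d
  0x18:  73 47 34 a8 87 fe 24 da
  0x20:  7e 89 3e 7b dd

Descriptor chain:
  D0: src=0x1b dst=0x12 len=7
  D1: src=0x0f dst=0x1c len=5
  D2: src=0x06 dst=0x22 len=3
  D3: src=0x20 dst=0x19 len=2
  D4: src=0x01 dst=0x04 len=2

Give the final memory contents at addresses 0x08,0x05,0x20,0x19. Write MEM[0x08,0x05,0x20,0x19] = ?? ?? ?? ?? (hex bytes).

MEM[0x08,0x05,0x20,0x19] = 3e fb 87 87

D0: mem[0x12..0x18] <- [a8 87 fe 24 da 7e 89]
D1: mem[0x1c..0x20] <- [37 1c 35 a8 87]
D2: mem[0x22..0x24] <- [a9 ec 3e]
D3: mem[0x19..0x1a] <- [87 89]
D4: mem[0x04..0x05] <- [7f fb]
query mem[0x08]=0x3e, mem[0x05]=0xfb, mem[0x20]=0x87, mem[0x19]=0x87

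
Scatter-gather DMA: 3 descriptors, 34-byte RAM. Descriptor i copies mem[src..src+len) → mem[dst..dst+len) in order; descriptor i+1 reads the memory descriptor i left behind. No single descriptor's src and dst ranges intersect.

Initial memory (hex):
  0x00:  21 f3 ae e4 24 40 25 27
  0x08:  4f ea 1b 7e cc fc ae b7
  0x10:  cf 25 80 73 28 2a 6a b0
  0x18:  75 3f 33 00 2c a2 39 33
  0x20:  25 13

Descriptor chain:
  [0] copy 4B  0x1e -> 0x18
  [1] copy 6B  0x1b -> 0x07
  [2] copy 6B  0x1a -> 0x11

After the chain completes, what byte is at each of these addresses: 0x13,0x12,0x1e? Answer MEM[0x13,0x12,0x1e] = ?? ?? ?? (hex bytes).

MEM[0x13,0x12,0x1e] = 2c 13 39

D0: mem[0x18..0x1b] <- [39 33 25 13]
D1: mem[0x07..0x0c] <- [13 2c a2 39 33 25]
D2: mem[0x11..0x16] <- [25 13 2c a2 39 33]
query mem[0x13]=0x2c, mem[0x12]=0x13, mem[0x1e]=0x39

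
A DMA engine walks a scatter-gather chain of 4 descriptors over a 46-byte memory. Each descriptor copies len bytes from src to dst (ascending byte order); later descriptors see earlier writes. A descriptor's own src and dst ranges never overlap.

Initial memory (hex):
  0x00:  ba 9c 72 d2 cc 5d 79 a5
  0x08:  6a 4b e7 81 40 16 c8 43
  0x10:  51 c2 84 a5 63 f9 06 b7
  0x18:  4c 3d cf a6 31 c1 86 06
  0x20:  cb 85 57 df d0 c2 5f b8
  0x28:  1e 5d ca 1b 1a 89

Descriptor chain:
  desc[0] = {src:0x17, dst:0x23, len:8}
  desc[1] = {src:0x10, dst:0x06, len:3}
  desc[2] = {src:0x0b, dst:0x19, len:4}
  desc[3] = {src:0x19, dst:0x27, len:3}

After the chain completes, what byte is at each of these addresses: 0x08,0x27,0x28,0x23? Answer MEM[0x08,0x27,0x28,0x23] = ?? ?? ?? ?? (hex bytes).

[0] 0x17->0x23 len=8 : b7 4c 3d cf a6 31 c1 86
[1] 0x10->0x06 len=3 : 51 c2 84
[2] 0x0b->0x19 len=4 : 81 40 16 c8
[3] 0x19->0x27 len=3 : 81 40 16
query mem[0x08]=0x84, mem[0x27]=0x81, mem[0x28]=0x40, mem[0x23]=0xb7

MEM[0x08,0x27,0x28,0x23] = 84 81 40 b7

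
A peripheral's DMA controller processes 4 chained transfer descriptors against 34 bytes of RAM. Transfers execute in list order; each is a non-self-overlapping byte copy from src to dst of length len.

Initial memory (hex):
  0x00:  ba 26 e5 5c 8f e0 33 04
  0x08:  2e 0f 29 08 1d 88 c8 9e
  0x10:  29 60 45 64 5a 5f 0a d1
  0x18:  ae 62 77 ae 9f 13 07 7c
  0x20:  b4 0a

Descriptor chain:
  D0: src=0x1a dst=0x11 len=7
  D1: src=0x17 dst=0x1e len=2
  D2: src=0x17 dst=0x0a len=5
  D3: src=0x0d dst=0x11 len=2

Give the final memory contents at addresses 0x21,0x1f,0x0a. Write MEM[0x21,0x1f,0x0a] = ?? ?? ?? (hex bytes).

  after D0: wrote 7B at 0x11 = 77ae9f13077cb4
  after D1: wrote 2B at 0x1e = b4ae
  after D2: wrote 5B at 0x0a = b4ae6277ae
  after D3: wrote 2B at 0x11 = 77ae
query mem[0x21]=0x0a, mem[0x1f]=0xae, mem[0x0a]=0xb4

MEM[0x21,0x1f,0x0a] = 0a ae b4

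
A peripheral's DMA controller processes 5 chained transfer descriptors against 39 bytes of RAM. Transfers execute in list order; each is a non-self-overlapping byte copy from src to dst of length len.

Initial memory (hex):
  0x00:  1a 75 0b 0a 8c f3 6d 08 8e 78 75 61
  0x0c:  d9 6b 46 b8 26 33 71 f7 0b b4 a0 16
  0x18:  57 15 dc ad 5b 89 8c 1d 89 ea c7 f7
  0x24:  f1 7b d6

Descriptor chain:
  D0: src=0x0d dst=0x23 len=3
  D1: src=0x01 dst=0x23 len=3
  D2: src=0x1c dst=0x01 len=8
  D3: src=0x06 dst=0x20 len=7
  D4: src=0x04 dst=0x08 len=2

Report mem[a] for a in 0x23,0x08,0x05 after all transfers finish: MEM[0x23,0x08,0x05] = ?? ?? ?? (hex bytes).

MEM[0x23,0x08,0x05] = 78 1d 89

  after D0: wrote 3B at 0x23 = 6b46b8
  after D1: wrote 3B at 0x23 = 750b0a
  after D2: wrote 8B at 0x01 = 5b898c1d89eac775
  after D3: wrote 7B at 0x20 = eac775787561d9
  after D4: wrote 2B at 0x08 = 1d89
query mem[0x23]=0x78, mem[0x08]=0x1d, mem[0x05]=0x89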